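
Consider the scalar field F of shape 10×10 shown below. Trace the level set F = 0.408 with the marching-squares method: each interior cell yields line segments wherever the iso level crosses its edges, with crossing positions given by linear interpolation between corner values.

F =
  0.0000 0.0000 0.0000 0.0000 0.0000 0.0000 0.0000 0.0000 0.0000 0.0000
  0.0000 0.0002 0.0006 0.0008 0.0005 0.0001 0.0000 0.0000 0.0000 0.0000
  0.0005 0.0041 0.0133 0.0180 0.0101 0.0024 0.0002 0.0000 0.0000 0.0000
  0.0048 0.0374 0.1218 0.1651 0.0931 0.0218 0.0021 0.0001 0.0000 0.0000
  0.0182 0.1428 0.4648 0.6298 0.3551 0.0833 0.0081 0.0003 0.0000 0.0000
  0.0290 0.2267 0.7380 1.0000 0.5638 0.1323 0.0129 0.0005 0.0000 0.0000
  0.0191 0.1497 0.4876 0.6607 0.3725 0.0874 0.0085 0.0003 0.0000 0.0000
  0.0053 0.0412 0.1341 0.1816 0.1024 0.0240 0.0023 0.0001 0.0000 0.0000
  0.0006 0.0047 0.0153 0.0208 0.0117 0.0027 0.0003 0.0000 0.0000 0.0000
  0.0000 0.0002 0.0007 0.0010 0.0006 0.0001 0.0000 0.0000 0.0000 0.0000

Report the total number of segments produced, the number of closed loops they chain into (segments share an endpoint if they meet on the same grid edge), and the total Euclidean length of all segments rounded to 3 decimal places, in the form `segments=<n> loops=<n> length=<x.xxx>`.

cell (3,1): code 0100 → (3.834,2.000)–(4.000,1.824)
cell (3,2): code 1100 → (3.523,3.000)–(3.834,2.000)
cell (3,3): code 1000 → (4.000,3.807)–(3.523,3.000)
cell (4,1): code 0110 → (4.000,1.824)–(5.000,1.355)
cell (4,3): code 1101 → (4.253,4.000)–(4.000,3.807)
cell (4,4): code 1000 → (5.000,4.361)–(4.253,4.000)
cell (5,1): code 0110 → (5.000,1.355)–(6.000,1.764)
cell (5,3): code 1011 → (6.000,3.877)–(5.814,4.000)
cell (5,4): code 0001 → (5.814,4.000)–(5.000,4.361)
cell (6,1): code 0010 → (6.000,1.764)–(6.225,2.000)
cell (6,2): code 0011 → (6.225,2.000)–(6.527,3.000)
cell (6,3): code 0001 → (6.527,3.000)–(6.000,3.877)
total: 12 segments, chained into 1 closed loop(s), length Σ = 9.067605

segments=12 loops=1 length=9.068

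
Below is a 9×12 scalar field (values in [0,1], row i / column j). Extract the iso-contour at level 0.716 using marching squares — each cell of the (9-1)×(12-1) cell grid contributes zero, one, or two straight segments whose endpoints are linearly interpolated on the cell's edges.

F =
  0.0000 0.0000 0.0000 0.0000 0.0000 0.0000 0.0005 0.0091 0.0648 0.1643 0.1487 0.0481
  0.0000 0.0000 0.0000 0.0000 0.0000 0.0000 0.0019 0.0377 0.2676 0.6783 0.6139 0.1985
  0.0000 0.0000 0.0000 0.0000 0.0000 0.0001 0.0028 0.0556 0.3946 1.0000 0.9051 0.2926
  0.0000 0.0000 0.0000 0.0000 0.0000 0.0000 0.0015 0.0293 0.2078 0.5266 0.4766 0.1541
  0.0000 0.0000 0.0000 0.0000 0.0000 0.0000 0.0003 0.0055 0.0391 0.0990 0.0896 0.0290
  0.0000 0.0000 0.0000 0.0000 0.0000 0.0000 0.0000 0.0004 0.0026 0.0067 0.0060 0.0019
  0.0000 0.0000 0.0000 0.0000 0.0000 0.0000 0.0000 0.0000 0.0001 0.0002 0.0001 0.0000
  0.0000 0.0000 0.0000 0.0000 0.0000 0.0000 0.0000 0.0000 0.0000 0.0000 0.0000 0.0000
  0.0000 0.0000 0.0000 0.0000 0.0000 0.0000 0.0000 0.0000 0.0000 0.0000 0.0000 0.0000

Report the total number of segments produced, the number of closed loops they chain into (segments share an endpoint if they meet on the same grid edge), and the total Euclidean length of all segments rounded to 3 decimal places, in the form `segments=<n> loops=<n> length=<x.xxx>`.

cell (1,8): code 0100 → (1.117,9.000)–(2.000,8.531)
cell (1,9): code 1100 → (1.351,10.000)–(1.117,9.000)
cell (1,10): code 1000 → (2.000,10.309)–(1.351,10.000)
cell (2,8): code 0010 → (2.000,8.531)–(2.600,9.000)
cell (2,9): code 0011 → (2.600,9.000)–(2.441,10.000)
cell (2,10): code 0001 → (2.441,10.000)–(2.000,10.309)
total: 6 segments, chained into 1 closed loop(s), length Σ = 5.058264

segments=6 loops=1 length=5.058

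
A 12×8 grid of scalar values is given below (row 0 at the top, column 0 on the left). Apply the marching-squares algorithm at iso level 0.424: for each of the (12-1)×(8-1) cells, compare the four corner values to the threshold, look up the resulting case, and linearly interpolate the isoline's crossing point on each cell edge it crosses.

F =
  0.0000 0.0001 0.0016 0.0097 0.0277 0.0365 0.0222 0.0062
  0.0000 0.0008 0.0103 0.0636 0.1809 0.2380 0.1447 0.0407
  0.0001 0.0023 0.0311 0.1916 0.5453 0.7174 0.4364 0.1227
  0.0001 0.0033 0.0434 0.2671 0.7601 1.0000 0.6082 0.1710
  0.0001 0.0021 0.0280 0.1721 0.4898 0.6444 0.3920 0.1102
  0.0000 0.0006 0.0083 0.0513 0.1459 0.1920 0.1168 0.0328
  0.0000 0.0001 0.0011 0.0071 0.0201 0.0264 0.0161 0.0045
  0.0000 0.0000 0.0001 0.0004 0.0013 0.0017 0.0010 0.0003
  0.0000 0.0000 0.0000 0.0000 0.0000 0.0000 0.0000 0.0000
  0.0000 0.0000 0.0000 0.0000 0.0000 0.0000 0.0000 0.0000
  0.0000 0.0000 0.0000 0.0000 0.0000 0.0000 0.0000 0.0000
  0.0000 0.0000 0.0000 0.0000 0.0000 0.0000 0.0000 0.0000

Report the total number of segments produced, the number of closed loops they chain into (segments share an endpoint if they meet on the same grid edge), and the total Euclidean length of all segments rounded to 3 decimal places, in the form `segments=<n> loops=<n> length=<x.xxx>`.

cell (1,3): code 0100 → (1.667,4.000)–(2.000,3.657)
cell (1,4): code 1100 → (1.388,5.000)–(1.667,4.000)
cell (1,5): code 1100 → (1.957,6.000)–(1.388,5.000)
cell (1,6): code 1000 → (2.000,6.040)–(1.957,6.000)
cell (2,3): code 0110 → (2.000,3.657)–(3.000,3.318)
cell (2,6): code 1001 → (3.000,6.421)–(2.000,6.040)
cell (3,3): code 0110 → (3.000,3.318)–(4.000,3.793)
cell (3,5): code 1011 → (4.000,5.873)–(3.852,6.000)
cell (3,6): code 0001 → (3.852,6.000)–(3.000,6.421)
cell (4,3): code 0010 → (4.000,3.793)–(4.191,4.000)
cell (4,4): code 0011 → (4.191,4.000)–(4.487,5.000)
cell (4,5): code 0001 → (4.487,5.000)–(4.000,5.873)
total: 12 segments, chained into 1 closed loop(s), length Σ = 9.428258

segments=12 loops=1 length=9.428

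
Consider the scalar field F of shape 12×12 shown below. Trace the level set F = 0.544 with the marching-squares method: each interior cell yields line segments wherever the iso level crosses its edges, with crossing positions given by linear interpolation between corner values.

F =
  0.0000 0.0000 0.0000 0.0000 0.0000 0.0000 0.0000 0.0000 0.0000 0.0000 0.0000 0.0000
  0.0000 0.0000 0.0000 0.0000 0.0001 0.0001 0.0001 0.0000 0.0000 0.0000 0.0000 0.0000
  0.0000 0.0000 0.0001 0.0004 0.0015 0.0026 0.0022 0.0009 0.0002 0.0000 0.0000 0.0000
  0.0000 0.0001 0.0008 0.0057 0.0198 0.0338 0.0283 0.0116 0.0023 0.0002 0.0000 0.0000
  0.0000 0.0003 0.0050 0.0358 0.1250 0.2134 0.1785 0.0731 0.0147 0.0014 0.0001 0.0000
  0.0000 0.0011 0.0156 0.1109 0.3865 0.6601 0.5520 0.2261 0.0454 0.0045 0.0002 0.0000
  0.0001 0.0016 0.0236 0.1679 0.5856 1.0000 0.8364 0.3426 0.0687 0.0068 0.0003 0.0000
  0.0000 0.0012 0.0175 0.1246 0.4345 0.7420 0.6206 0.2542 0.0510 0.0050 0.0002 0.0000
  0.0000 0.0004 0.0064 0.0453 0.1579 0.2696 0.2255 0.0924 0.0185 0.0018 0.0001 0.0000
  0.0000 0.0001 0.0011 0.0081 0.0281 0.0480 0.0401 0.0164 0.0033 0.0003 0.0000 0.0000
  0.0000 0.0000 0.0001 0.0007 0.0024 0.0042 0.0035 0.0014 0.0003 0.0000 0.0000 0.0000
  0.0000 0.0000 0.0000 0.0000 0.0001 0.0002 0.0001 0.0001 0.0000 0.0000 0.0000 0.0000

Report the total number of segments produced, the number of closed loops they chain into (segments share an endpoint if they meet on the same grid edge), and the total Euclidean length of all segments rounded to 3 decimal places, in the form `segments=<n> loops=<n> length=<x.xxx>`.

segments=12 loops=1 length=8.167

cell (4,4): code 0100 → (4.740,5.000)–(5.000,4.576)
cell (4,5): code 1100 → (4.979,6.000)–(4.740,5.000)
cell (4,6): code 1000 → (5.000,6.025)–(4.979,6.000)
cell (5,3): code 0100 → (5.791,4.000)–(6.000,3.900)
cell (5,4): code 1110 → (5.000,4.576)–(5.791,4.000)
cell (5,6): code 1001 → (6.000,6.592)–(5.000,6.025)
cell (6,3): code 0010 → (6.000,3.900)–(6.275,4.000)
cell (6,4): code 0111 → (6.275,4.000)–(7.000,4.356)
cell (6,6): code 1001 → (7.000,6.209)–(6.000,6.592)
cell (7,4): code 0010 → (7.000,4.356)–(7.419,5.000)
cell (7,5): code 0011 → (7.419,5.000)–(7.194,6.000)
cell (7,6): code 0001 → (7.194,6.000)–(7.000,6.209)
total: 12 segments, chained into 1 closed loop(s), length Σ = 8.167463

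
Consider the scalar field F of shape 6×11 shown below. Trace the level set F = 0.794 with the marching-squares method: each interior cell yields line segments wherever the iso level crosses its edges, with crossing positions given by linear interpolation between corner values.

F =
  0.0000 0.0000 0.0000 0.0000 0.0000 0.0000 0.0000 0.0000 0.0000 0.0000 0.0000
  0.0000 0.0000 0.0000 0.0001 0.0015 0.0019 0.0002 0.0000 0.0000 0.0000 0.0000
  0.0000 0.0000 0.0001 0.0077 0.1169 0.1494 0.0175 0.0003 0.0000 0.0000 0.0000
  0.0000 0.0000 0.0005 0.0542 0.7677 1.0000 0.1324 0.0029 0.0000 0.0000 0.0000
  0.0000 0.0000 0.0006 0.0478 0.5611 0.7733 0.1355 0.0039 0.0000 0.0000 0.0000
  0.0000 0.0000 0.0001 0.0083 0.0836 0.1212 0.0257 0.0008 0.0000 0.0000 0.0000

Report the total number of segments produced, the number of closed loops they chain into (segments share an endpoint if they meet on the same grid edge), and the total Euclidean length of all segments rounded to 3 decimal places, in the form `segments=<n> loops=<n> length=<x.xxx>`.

segments=4 loops=1 length=3.467

cell (2,4): code 0100 → (2.758,5.000)–(3.000,4.113)
cell (2,5): code 1000 → (3.000,5.237)–(2.758,5.000)
cell (3,4): code 0010 → (3.000,4.113)–(3.909,5.000)
cell (3,5): code 0001 → (3.909,5.000)–(3.000,5.237)
total: 4 segments, chained into 1 closed loop(s), length Σ = 3.467303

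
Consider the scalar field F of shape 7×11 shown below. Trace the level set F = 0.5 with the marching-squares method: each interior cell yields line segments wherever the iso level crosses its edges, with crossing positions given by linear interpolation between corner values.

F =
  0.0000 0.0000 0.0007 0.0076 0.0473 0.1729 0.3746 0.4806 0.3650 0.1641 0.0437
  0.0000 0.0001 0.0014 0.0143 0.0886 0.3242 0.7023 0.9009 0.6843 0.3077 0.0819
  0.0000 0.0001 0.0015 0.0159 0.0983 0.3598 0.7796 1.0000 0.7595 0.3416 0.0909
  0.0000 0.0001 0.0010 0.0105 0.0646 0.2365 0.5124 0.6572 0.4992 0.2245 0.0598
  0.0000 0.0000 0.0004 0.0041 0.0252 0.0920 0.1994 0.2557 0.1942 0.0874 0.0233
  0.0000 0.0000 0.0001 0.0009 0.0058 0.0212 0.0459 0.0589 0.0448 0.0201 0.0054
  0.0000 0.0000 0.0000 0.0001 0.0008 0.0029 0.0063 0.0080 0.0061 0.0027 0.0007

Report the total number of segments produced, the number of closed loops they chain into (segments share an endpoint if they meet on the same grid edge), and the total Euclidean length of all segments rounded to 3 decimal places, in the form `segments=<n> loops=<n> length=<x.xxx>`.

segments=12 loops=1 length=10.261

cell (0,5): code 0100 → (0.383,6.000)–(1.000,5.465)
cell (0,6): code 1100 → (0.046,7.000)–(0.383,6.000)
cell (0,7): code 1100 → (0.423,8.000)–(0.046,7.000)
cell (0,8): code 1000 → (1.000,8.489)–(0.423,8.000)
cell (1,5): code 0110 → (1.000,5.465)–(2.000,5.334)
cell (1,8): code 1001 → (2.000,8.621)–(1.000,8.489)
cell (2,5): code 0110 → (2.000,5.334)–(3.000,5.955)
cell (2,7): code 1011 → (3.000,7.995)–(2.997,8.000)
cell (2,8): code 0001 → (2.997,8.000)–(2.000,8.621)
cell (3,5): code 0010 → (3.000,5.955)–(3.040,6.000)
cell (3,6): code 0011 → (3.040,6.000)–(3.392,7.000)
cell (3,7): code 0001 → (3.392,7.000)–(3.000,7.995)
total: 12 segments, chained into 1 closed loop(s), length Σ = 10.261342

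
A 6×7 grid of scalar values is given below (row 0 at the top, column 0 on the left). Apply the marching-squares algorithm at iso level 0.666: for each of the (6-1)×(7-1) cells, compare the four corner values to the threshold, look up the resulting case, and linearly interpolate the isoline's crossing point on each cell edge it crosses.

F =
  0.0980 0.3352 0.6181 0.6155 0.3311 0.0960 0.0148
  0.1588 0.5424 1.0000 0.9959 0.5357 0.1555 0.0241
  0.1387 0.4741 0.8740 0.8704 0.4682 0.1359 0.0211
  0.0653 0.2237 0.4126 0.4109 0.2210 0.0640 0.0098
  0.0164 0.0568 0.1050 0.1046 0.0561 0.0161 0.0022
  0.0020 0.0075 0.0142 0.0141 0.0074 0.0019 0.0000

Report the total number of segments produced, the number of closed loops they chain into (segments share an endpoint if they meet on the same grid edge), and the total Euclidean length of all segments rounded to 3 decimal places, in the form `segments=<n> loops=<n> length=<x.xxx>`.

segments=8 loops=1 length=7.671

cell (0,1): code 0100 → (0.125,2.000)–(1.000,1.270)
cell (0,2): code 1100 → (0.133,3.000)–(0.125,2.000)
cell (0,3): code 1000 → (1.000,3.717)–(0.133,3.000)
cell (1,1): code 0110 → (1.000,1.270)–(2.000,1.480)
cell (1,3): code 1001 → (2.000,3.508)–(1.000,3.717)
cell (2,1): code 0010 → (2.000,1.480)–(2.451,2.000)
cell (2,2): code 0011 → (2.451,2.000)–(2.445,3.000)
cell (2,3): code 0001 → (2.445,3.000)–(2.000,3.508)
total: 8 segments, chained into 1 closed loop(s), length Σ = 7.671336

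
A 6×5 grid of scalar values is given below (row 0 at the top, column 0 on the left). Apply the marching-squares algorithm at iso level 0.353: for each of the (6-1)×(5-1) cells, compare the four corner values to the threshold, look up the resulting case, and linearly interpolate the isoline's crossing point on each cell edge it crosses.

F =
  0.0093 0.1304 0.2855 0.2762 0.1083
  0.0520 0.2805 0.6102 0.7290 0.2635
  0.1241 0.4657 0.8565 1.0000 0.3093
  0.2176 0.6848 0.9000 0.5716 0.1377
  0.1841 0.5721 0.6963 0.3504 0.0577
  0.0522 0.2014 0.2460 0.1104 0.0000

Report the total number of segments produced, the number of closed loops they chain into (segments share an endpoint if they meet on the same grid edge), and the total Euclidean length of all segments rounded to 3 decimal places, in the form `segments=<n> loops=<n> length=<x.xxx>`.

cell (0,1): code 0100 → (0.208,2.000)–(1.000,1.220)
cell (0,2): code 1100 → (0.170,3.000)–(0.208,2.000)
cell (0,3): code 1000 → (1.000,3.808)–(0.170,3.000)
cell (1,0): code 0100 → (1.391,1.000)–(2.000,0.670)
cell (1,1): code 1110 → (1.000,1.220)–(1.391,1.000)
cell (1,3): code 1001 → (2.000,3.937)–(1.000,3.808)
cell (2,0): code 0110 → (2.000,0.670)–(3.000,0.290)
cell (2,3): code 1001 → (3.000,3.504)–(2.000,3.937)
cell (3,0): code 0110 → (3.000,0.290)–(4.000,0.435)
cell (3,2): code 1011 → (4.000,2.992)–(3.988,3.000)
cell (3,3): code 0001 → (3.988,3.000)–(3.000,3.504)
cell (4,0): code 0010 → (4.000,0.435)–(4.591,1.000)
cell (4,1): code 0011 → (4.591,1.000)–(4.762,2.000)
cell (4,2): code 0001 → (4.762,2.000)–(4.000,2.992)
total: 14 segments, chained into 1 closed loop(s), length Σ = 12.797228

segments=14 loops=1 length=12.797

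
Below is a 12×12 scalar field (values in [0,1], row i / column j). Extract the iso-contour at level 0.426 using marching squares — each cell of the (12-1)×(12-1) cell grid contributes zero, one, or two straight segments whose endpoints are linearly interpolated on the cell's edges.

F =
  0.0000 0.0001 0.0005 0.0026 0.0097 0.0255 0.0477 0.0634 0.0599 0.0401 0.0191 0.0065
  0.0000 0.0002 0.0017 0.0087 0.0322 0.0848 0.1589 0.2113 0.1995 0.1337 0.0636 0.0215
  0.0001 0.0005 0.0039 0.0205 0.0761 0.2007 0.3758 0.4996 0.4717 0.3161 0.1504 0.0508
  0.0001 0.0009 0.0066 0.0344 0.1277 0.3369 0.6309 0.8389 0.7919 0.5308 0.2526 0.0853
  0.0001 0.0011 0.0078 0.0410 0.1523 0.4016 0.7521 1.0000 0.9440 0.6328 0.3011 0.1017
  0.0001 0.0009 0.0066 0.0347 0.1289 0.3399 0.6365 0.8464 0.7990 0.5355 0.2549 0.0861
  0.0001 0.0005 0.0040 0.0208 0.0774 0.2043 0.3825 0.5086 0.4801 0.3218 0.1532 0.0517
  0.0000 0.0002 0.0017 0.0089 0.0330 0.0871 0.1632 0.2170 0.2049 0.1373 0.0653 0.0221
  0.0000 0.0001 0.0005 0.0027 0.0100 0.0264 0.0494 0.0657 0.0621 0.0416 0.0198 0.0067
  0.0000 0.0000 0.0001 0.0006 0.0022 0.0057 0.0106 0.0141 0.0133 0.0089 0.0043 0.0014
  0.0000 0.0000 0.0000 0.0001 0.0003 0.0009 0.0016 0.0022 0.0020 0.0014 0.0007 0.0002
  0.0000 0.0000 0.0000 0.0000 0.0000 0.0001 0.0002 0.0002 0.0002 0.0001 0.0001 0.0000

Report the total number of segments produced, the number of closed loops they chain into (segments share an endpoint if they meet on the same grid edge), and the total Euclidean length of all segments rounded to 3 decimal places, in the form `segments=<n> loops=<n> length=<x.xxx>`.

cell (1,6): code 0100 → (1.745,7.000)–(2.000,6.405)
cell (1,7): code 1100 → (1.832,8.000)–(1.745,7.000)
cell (1,8): code 1000 → (2.000,8.294)–(1.832,8.000)
cell (2,5): code 0100 → (2.197,6.000)–(3.000,5.303)
cell (2,6): code 1110 → (2.000,6.405)–(2.197,6.000)
cell (2,8): code 1101 → (2.512,9.000)–(2.000,8.294)
cell (2,9): code 1000 → (3.000,9.377)–(2.512,9.000)
cell (3,5): code 0110 → (3.000,5.303)–(4.000,5.070)
cell (3,9): code 1001 → (4.000,9.623)–(3.000,9.377)
cell (4,5): code 0110 → (4.000,5.070)–(5.000,5.290)
cell (4,9): code 1001 → (5.000,9.390)–(4.000,9.623)
cell (5,5): code 0010 → (5.000,5.290)–(5.829,6.000)
cell (5,6): code 0111 → (5.829,6.000)–(6.000,6.345)
cell (5,8): code 1011 → (6.000,8.342)–(5.512,9.000)
cell (5,9): code 0001 → (5.512,9.000)–(5.000,9.390)
cell (6,6): code 0010 → (6.000,6.345)–(6.283,7.000)
cell (6,7): code 0011 → (6.283,7.000)–(6.197,8.000)
cell (6,8): code 0001 → (6.197,8.000)–(6.000,8.342)
total: 18 segments, chained into 1 closed loop(s), length Σ = 14.151058

segments=18 loops=1 length=14.151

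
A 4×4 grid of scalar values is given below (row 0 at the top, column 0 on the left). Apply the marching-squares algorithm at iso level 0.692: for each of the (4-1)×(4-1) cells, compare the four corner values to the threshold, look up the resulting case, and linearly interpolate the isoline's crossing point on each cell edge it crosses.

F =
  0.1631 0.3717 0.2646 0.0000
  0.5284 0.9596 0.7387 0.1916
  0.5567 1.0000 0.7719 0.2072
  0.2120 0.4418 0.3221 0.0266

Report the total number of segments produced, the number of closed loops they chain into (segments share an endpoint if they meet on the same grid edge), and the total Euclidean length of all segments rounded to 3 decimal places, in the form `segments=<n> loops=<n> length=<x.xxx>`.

segments=8 loops=1 length=6.148

cell (0,0): code 0100 → (0.545,1.000)–(1.000,0.379)
cell (0,1): code 1100 → (0.901,2.000)–(0.545,1.000)
cell (0,2): code 1000 → (1.000,2.085)–(0.901,2.000)
cell (1,0): code 0110 → (1.000,0.379)–(2.000,0.305)
cell (1,2): code 1001 → (2.000,2.141)–(1.000,2.085)
cell (2,0): code 0010 → (2.000,0.305)–(2.552,1.000)
cell (2,1): code 0011 → (2.552,1.000)–(2.178,2.000)
cell (2,2): code 0001 → (2.178,2.000)–(2.000,2.141)
total: 8 segments, chained into 1 closed loop(s), length Σ = 6.148028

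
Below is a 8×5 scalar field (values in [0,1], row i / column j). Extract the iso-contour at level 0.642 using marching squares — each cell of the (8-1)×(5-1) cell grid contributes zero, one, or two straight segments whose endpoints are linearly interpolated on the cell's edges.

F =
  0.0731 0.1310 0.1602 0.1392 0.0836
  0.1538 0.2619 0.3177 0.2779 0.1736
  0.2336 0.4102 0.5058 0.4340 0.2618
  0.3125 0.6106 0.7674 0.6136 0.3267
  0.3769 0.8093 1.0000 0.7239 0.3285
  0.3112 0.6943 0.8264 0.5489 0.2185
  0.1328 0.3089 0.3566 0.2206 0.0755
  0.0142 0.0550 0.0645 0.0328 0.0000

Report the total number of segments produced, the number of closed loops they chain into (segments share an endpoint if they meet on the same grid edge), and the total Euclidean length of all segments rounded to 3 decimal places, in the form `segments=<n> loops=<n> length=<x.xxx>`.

segments=12 loops=1 length=8.316

cell (2,1): code 0100 → (2.521,2.000)–(3.000,1.200)
cell (2,2): code 1000 → (3.000,2.815)–(2.521,2.000)
cell (3,0): code 0100 → (3.158,1.000)–(4.000,0.613)
cell (3,1): code 1110 → (3.000,1.200)–(3.158,1.000)
cell (3,2): code 1101 → (3.257,3.000)–(3.000,2.815)
cell (3,3): code 1000 → (4.000,3.207)–(3.257,3.000)
cell (4,0): code 0110 → (4.000,0.613)–(5.000,0.863)
cell (4,2): code 1011 → (5.000,2.665)–(4.468,3.000)
cell (4,3): code 0001 → (4.468,3.000)–(4.000,3.207)
cell (5,0): code 0010 → (5.000,0.863)–(5.136,1.000)
cell (5,1): code 0011 → (5.136,1.000)–(5.393,2.000)
cell (5,2): code 0001 → (5.393,2.000)–(5.000,2.665)
total: 12 segments, chained into 1 closed loop(s), length Σ = 8.315974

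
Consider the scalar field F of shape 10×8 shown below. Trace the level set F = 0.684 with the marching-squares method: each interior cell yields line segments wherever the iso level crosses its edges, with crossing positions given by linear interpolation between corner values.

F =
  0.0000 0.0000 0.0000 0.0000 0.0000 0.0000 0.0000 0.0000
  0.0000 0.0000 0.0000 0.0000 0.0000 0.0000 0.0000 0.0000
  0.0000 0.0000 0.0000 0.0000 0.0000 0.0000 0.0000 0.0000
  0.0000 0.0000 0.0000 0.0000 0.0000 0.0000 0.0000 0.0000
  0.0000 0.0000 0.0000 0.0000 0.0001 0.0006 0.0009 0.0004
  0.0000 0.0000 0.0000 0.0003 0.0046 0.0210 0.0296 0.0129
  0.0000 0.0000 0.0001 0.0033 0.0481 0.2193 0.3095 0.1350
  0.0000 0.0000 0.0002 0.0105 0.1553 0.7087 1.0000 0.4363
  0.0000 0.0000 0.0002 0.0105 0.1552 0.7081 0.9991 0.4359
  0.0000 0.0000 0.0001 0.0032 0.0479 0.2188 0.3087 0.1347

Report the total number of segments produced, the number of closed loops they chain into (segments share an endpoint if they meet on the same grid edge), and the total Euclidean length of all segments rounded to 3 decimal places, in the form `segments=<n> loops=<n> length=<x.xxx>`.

cell (6,4): code 0100 → (6.950,5.000)–(7.000,4.955)
cell (6,5): code 1100 → (6.542,6.000)–(6.950,5.000)
cell (6,6): code 1000 → (7.000,6.561)–(6.542,6.000)
cell (7,4): code 0110 → (7.000,4.955)–(8.000,4.956)
cell (7,6): code 1001 → (8.000,6.559)–(7.000,6.561)
cell (8,4): code 0010 → (8.000,4.956)–(8.049,5.000)
cell (8,5): code 0011 → (8.049,5.000)–(8.456,6.000)
cell (8,6): code 0001 → (8.456,6.000)–(8.000,6.559)
total: 8 segments, chained into 1 closed loop(s), length Σ = 5.738260

segments=8 loops=1 length=5.738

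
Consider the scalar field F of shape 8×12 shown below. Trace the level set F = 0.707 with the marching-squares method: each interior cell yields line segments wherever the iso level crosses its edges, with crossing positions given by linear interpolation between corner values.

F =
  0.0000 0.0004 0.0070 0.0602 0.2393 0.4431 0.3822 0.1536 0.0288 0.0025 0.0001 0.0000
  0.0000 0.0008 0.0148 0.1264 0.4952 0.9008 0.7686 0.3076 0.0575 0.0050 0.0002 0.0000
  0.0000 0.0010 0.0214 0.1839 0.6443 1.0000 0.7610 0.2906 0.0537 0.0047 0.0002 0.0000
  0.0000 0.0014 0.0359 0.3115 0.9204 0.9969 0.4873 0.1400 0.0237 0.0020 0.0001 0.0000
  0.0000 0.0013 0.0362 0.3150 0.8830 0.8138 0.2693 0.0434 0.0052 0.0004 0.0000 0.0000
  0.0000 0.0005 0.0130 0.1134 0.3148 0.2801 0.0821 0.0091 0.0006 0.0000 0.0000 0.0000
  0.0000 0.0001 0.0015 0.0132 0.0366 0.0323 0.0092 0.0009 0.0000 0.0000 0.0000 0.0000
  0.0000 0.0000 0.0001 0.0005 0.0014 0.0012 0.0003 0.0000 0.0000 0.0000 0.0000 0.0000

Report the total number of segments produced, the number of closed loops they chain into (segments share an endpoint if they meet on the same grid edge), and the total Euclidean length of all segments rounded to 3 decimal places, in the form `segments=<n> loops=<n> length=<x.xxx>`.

cell (0,4): code 0100 → (0.577,5.000)–(1.000,4.522)
cell (0,5): code 1100 → (0.841,6.000)–(0.577,5.000)
cell (0,6): code 1000 → (1.000,6.134)–(0.841,6.000)
cell (1,4): code 0110 → (1.000,4.522)–(2.000,4.176)
cell (1,6): code 1001 → (2.000,6.115)–(1.000,6.134)
cell (2,3): code 0100 → (2.227,4.000)–(3.000,3.650)
cell (2,4): code 1110 → (2.000,4.176)–(2.227,4.000)
cell (2,5): code 1011 → (3.000,5.569)–(2.197,6.000)
cell (2,6): code 0001 → (2.197,6.000)–(2.000,6.115)
cell (3,3): code 0110 → (3.000,3.650)–(4.000,3.690)
cell (3,5): code 1001 → (4.000,5.196)–(3.000,5.569)
cell (4,3): code 0010 → (4.000,3.690)–(4.310,4.000)
cell (4,4): code 0011 → (4.310,4.000)–(4.200,5.000)
cell (4,5): code 0001 → (4.200,5.000)–(4.000,5.196)
total: 14 segments, chained into 1 closed loop(s), length Σ = 10.006928

segments=14 loops=1 length=10.007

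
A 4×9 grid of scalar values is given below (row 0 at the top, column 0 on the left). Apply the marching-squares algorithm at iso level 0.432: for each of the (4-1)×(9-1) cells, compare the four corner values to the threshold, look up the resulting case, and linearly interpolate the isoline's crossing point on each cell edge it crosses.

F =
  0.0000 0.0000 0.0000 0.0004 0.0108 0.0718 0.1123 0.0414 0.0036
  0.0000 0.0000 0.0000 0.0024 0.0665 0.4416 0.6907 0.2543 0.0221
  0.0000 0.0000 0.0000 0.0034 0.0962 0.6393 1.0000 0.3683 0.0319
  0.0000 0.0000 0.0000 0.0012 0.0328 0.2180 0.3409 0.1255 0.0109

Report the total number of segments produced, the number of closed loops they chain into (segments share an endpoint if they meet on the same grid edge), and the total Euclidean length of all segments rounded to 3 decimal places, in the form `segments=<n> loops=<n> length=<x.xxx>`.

segments=8 loops=1 length=6.906

cell (0,4): code 0100 → (0.974,5.000)–(1.000,4.974)
cell (0,5): code 1100 → (0.553,6.000)–(0.974,5.000)
cell (0,6): code 1000 → (1.000,6.593)–(0.553,6.000)
cell (1,4): code 0110 → (1.000,4.974)–(2.000,4.618)
cell (1,6): code 1001 → (2.000,6.899)–(1.000,6.593)
cell (2,4): code 0010 → (2.000,4.618)–(2.492,5.000)
cell (2,5): code 0011 → (2.492,5.000)–(2.862,6.000)
cell (2,6): code 0001 → (2.862,6.000)–(2.000,6.899)
total: 8 segments, chained into 1 closed loop(s), length Σ = 6.905934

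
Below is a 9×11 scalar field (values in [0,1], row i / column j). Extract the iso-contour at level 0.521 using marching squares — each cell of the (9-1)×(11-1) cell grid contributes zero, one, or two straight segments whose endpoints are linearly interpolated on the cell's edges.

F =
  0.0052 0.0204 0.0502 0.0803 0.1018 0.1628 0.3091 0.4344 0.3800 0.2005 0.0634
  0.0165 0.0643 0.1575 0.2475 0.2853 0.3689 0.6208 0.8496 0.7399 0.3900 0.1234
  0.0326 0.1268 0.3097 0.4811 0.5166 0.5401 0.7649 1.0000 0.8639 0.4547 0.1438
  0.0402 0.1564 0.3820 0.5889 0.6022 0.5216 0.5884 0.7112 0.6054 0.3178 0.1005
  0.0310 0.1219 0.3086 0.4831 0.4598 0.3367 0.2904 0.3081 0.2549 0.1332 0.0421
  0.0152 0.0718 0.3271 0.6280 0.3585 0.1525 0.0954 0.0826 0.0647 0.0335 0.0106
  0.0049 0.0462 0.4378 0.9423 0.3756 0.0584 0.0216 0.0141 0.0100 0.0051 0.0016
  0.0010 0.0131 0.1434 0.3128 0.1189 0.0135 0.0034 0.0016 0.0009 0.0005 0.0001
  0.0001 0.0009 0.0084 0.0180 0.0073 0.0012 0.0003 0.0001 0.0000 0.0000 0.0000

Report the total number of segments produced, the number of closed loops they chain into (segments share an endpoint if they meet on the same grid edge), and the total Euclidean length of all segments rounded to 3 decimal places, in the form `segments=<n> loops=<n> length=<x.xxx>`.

cell (0,5): code 0100 → (0.680,6.000)–(1.000,5.604)
cell (0,6): code 1100 → (0.209,7.000)–(0.680,6.000)
cell (0,7): code 1100 → (0.392,8.000)–(0.209,7.000)
cell (0,8): code 1000 → (1.000,8.626)–(0.392,8.000)
cell (1,4): code 0100 → (1.888,5.000)–(2.000,4.187)
cell (1,5): code 1110 → (1.000,5.604)–(1.888,5.000)
cell (1,8): code 1001 → (2.000,8.838)–(1.000,8.626)
cell (2,2): code 0100 → (2.370,3.000)–(3.000,2.672)
cell (2,3): code 1100 → (2.051,4.000)–(2.370,3.000)
cell (2,4): code 1110 → (2.000,4.187)–(2.051,4.000)
cell (2,8): code 1001 → (3.000,8.293)–(2.000,8.838)
cell (3,2): code 0010 → (3.000,2.672)–(3.642,3.000)
cell (3,3): code 0011 → (3.642,3.000)–(3.570,4.000)
cell (3,4): code 0011 → (3.570,4.000)–(3.003,5.000)
cell (3,5): code 0011 → (3.003,5.000)–(3.226,6.000)
cell (3,6): code 0011 → (3.226,6.000)–(3.472,7.000)
cell (3,7): code 0011 → (3.472,7.000)–(3.241,8.000)
cell (3,8): code 0001 → (3.241,8.000)–(3.000,8.293)
cell (4,2): code 0100 → (4.262,3.000)–(5.000,2.644)
cell (4,3): code 1000 → (5.000,3.397)–(4.262,3.000)
cell (5,2): code 0110 → (5.000,2.644)–(6.000,2.165)
cell (5,3): code 1001 → (6.000,3.743)–(5.000,3.397)
cell (6,2): code 0010 → (6.000,2.165)–(6.669,3.000)
cell (6,3): code 0001 → (6.669,3.000)–(6.000,3.743)
total: 24 segments, chained into 2 closed loop(s), length Σ = 21.742487

segments=24 loops=2 length=21.742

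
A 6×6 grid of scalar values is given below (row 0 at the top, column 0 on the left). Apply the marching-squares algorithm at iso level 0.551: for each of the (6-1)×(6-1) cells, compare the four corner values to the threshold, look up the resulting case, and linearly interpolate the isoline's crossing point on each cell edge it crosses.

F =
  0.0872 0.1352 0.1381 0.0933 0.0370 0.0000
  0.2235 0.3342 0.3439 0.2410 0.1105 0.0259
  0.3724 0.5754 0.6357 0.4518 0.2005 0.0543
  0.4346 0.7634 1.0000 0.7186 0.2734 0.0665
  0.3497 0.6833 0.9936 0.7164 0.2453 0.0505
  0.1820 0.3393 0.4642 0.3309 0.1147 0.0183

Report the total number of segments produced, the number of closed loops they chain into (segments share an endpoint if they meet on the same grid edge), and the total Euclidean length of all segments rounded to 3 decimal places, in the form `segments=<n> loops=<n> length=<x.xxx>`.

segments=12 loops=1 length=9.551

cell (1,0): code 0100 → (1.899,1.000)–(2.000,0.880)
cell (1,1): code 1100 → (1.710,2.000)–(1.899,1.000)
cell (1,2): code 1000 → (2.000,2.461)–(1.710,2.000)
cell (2,0): code 0110 → (2.000,0.880)–(3.000,0.354)
cell (2,2): code 1101 → (2.372,3.000)–(2.000,2.461)
cell (2,3): code 1000 → (3.000,3.376)–(2.372,3.000)
cell (3,0): code 0110 → (3.000,0.354)–(4.000,0.603)
cell (3,3): code 1001 → (4.000,3.351)–(3.000,3.376)
cell (4,0): code 0010 → (4.000,0.603)–(4.385,1.000)
cell (4,1): code 0011 → (4.385,1.000)–(4.836,2.000)
cell (4,2): code 0011 → (4.836,2.000)–(4.429,3.000)
cell (4,3): code 0001 → (4.429,3.000)–(4.000,3.351)
total: 12 segments, chained into 1 closed loop(s), length Σ = 9.551160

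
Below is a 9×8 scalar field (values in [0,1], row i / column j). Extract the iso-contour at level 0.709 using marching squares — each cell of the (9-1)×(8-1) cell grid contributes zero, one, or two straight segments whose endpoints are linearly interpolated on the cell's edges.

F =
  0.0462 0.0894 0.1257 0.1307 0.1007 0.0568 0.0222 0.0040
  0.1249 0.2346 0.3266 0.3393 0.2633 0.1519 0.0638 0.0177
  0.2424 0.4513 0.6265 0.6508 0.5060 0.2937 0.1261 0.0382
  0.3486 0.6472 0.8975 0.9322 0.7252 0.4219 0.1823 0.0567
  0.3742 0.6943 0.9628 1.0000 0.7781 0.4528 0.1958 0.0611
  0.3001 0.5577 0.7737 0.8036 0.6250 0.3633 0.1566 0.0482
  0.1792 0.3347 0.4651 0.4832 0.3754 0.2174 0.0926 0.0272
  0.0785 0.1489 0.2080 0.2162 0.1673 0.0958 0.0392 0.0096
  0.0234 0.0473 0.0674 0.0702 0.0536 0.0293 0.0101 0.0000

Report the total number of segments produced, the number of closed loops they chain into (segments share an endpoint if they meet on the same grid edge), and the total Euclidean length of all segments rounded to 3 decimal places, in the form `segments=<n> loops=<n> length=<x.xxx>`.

cell (2,1): code 0100 → (2.304,2.000)–(3.000,1.247)
cell (2,2): code 1100 → (2.207,3.000)–(2.304,2.000)
cell (2,3): code 1100 → (2.926,4.000)–(2.207,3.000)
cell (2,4): code 1000 → (3.000,4.053)–(2.926,4.000)
cell (3,1): code 0110 → (3.000,1.247)–(4.000,1.055)
cell (3,4): code 1001 → (4.000,4.212)–(3.000,4.053)
cell (4,1): code 0110 → (4.000,1.055)–(5.000,1.700)
cell (4,3): code 1011 → (5.000,3.530)–(4.451,4.000)
cell (4,4): code 0001 → (4.451,4.000)–(4.000,4.212)
cell (5,1): code 0010 → (5.000,1.700)–(5.210,2.000)
cell (5,2): code 0011 → (5.210,2.000)–(5.295,3.000)
cell (5,3): code 0001 → (5.295,3.000)–(5.000,3.530)
total: 12 segments, chained into 1 closed loop(s), length Σ = 9.771301

segments=12 loops=1 length=9.771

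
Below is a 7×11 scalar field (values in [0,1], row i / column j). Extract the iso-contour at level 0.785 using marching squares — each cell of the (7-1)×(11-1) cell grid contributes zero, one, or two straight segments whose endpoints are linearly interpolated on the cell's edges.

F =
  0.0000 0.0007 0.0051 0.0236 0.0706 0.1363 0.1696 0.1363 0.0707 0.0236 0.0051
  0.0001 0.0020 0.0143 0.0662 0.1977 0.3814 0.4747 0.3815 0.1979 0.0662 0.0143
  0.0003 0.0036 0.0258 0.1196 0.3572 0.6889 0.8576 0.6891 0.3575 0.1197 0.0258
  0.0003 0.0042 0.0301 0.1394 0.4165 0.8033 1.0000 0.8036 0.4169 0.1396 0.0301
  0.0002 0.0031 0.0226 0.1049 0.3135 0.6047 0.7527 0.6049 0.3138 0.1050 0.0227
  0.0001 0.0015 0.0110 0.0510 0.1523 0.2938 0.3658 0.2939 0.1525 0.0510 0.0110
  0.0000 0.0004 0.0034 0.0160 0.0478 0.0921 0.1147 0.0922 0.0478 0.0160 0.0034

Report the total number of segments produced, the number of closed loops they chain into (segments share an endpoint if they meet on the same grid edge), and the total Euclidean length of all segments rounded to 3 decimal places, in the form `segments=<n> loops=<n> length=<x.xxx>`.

cell (1,5): code 0100 → (1.810,6.000)–(2.000,5.570)
cell (1,6): code 1000 → (2.000,6.431)–(1.810,6.000)
cell (2,4): code 0100 → (2.840,5.000)–(3.000,4.953)
cell (2,5): code 1110 → (2.000,5.570)–(2.840,5.000)
cell (2,6): code 1101 → (2.838,7.000)–(2.000,6.431)
cell (2,7): code 1000 → (3.000,7.048)–(2.838,7.000)
cell (3,4): code 0010 → (3.000,4.953)–(3.092,5.000)
cell (3,5): code 0011 → (3.092,5.000)–(3.869,6.000)
cell (3,6): code 0011 → (3.869,6.000)–(3.094,7.000)
cell (3,7): code 0001 → (3.094,7.000)–(3.000,7.048)
total: 10 segments, chained into 1 closed loop(s), length Σ = 6.045825

segments=10 loops=1 length=6.046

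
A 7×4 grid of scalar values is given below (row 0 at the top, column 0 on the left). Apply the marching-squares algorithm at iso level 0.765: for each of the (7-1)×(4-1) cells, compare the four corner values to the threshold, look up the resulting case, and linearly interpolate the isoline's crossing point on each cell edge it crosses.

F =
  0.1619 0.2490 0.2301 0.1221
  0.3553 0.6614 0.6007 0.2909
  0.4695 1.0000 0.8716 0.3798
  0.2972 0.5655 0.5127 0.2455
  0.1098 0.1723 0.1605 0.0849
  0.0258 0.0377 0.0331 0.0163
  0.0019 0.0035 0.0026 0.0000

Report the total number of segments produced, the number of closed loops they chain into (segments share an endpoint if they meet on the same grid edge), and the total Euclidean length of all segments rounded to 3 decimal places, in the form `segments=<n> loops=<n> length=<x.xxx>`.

cell (1,0): code 0100 → (1.306,1.000)–(2.000,0.557)
cell (1,1): code 1100 → (1.606,2.000)–(1.306,1.000)
cell (1,2): code 1000 → (2.000,2.217)–(1.606,2.000)
cell (2,0): code 0010 → (2.000,0.557)–(2.541,1.000)
cell (2,1): code 0011 → (2.541,1.000)–(2.297,2.000)
cell (2,2): code 0001 → (2.297,2.000)–(2.000,2.217)
total: 6 segments, chained into 1 closed loop(s), length Σ = 4.412894

segments=6 loops=1 length=4.413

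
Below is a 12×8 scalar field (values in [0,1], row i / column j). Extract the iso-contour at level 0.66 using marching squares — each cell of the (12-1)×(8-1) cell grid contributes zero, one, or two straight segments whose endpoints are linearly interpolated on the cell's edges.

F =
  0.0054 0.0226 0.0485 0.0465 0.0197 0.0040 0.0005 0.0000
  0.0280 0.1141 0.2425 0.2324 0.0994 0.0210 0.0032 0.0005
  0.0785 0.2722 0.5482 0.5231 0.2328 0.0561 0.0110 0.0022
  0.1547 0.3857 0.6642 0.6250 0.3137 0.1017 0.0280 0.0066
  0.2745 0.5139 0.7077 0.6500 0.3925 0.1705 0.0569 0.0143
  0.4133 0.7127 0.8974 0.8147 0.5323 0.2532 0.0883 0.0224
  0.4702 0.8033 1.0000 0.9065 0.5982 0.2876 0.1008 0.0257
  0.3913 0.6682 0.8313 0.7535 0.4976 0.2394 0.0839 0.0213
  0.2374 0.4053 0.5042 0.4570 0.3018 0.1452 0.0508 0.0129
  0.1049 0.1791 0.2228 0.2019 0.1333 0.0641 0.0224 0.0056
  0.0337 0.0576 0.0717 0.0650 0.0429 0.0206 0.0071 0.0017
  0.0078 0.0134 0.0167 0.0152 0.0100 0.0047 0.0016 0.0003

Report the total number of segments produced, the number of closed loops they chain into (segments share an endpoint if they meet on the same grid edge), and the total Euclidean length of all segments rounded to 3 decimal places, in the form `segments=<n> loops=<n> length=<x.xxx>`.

cell (2,1): code 0100 → (2.964,2.000)–(3.000,1.985)
cell (2,2): code 1000 → (3.000,2.107)–(2.964,2.000)
cell (3,1): code 0110 → (3.000,1.985)–(4.000,1.754)
cell (3,2): code 1001 → (4.000,2.827)–(3.000,2.107)
cell (4,0): code 0100 → (4.735,1.000)–(5.000,0.824)
cell (4,1): code 1110 → (4.000,1.754)–(4.735,1.000)
cell (4,2): code 1101 → (4.061,3.000)–(4.000,2.827)
cell (4,3): code 1000 → (5.000,3.548)–(4.061,3.000)
cell (5,0): code 0110 → (5.000,0.824)–(6.000,0.570)
cell (5,3): code 1001 → (6.000,3.800)–(5.000,3.548)
cell (6,0): code 0110 → (6.000,0.570)–(7.000,0.970)
cell (6,3): code 1001 → (7.000,3.365)–(6.000,3.800)
cell (7,0): code 0010 → (7.000,0.970)–(7.031,1.000)
cell (7,1): code 0011 → (7.031,1.000)–(7.524,2.000)
cell (7,2): code 0011 → (7.524,2.000)–(7.315,3.000)
cell (7,3): code 0001 → (7.315,3.000)–(7.000,3.365)
total: 16 segments, chained into 1 closed loop(s), length Σ = 11.944905

segments=16 loops=1 length=11.945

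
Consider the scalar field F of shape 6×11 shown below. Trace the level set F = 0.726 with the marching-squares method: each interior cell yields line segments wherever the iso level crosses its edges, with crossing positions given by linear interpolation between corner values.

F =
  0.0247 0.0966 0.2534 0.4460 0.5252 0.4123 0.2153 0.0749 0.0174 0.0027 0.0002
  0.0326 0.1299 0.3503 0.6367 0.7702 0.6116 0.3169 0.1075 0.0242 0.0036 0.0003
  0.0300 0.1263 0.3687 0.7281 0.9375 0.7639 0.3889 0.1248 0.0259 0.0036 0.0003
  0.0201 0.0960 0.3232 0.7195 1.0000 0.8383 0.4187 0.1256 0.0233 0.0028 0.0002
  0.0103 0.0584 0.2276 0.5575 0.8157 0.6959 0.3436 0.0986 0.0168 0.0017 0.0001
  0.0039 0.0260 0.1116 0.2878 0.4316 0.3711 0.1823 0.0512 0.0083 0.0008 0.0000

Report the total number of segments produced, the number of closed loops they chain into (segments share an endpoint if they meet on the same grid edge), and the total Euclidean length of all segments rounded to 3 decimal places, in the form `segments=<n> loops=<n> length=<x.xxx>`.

cell (0,3): code 0100 → (0.820,4.000)–(1.000,3.669)
cell (0,4): code 1000 → (1.000,4.279)–(0.820,4.000)
cell (1,2): code 0100 → (1.977,3.000)–(2.000,2.994)
cell (1,3): code 1110 → (1.000,3.669)–(1.977,3.000)
cell (1,4): code 1101 → (1.751,5.000)–(1.000,4.279)
cell (1,5): code 1000 → (2.000,5.101)–(1.751,5.000)
cell (2,2): code 0010 → (2.000,2.994)–(2.244,3.000)
cell (2,3): code 0111 → (2.244,3.000)–(3.000,3.023)
cell (2,5): code 1001 → (3.000,5.268)–(2.000,5.101)
cell (3,3): code 0110 → (3.000,3.023)–(4.000,3.653)
cell (3,4): code 1011 → (4.000,4.749)–(3.789,5.000)
cell (3,5): code 0001 → (3.789,5.000)–(3.000,5.268)
cell (4,3): code 0010 → (4.000,3.653)–(4.234,4.000)
cell (4,4): code 0001 → (4.234,4.000)–(4.000,4.749)
total: 14 segments, chained into 1 closed loop(s), length Σ = 8.786668

segments=14 loops=1 length=8.787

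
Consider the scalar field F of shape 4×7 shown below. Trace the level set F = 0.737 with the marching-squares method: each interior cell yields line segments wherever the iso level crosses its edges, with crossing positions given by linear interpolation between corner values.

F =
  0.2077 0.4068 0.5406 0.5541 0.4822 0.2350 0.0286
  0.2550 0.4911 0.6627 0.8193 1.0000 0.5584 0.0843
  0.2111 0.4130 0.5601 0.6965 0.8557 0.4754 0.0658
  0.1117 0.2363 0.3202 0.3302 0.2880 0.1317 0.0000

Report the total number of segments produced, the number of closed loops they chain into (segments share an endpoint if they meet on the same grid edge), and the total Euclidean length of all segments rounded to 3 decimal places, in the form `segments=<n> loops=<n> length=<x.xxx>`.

cell (0,2): code 0100 → (0.690,3.000)–(1.000,2.474)
cell (0,3): code 1100 → (0.492,4.000)–(0.690,3.000)
cell (0,4): code 1000 → (1.000,4.596)–(0.492,4.000)
cell (1,2): code 0010 → (1.000,2.474)–(1.670,3.000)
cell (1,3): code 0111 → (1.670,3.000)–(2.000,3.254)
cell (1,4): code 1001 → (2.000,4.312)–(1.000,4.596)
cell (2,3): code 0010 → (2.000,3.254)–(2.209,4.000)
cell (2,4): code 0001 → (2.209,4.000)–(2.000,4.312)
total: 8 segments, chained into 1 closed loop(s), length Σ = 5.870039

segments=8 loops=1 length=5.870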